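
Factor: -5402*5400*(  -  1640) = 2^7 * 3^3*5^3*37^1*41^1*73^1 = 47840112000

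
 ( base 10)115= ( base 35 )3A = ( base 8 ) 163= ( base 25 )4f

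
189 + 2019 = 2208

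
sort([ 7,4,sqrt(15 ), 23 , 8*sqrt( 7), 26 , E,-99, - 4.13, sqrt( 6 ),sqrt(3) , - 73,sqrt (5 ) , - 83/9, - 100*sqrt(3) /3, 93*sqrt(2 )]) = [ - 99, - 73, - 100 * sqrt(3) /3,-83/9 ,-4.13, sqrt ( 3),sqrt( 5 ), sqrt ( 6), E , sqrt(15), 4,7, 8*sqrt( 7 ) , 23, 26,93*sqrt(2 )]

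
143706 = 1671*86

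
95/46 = 95/46 = 2.07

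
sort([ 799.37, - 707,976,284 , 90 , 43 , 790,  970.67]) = [ - 707 , 43, 90,284 , 790 , 799.37, 970.67 , 976]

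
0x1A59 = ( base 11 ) 5082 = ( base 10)6745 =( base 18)12ed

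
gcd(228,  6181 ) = 1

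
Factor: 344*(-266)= -2^4*7^1 * 19^1*43^1  =  -91504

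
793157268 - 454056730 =339100538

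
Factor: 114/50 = 3^1*5^(-2 ) * 19^1 = 57/25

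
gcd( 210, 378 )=42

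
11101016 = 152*73033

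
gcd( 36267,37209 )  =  471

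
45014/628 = 71 + 213/314 = 71.68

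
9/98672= 9/98672  =  0.00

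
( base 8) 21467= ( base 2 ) 10001100110111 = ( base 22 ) idh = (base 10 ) 9015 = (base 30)A0F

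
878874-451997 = 426877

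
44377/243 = 44377/243 = 182.62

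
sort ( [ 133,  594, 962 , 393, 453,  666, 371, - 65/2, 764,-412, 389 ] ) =[ - 412,-65/2, 133, 371, 389, 393, 453, 594, 666,764,  962]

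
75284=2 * 37642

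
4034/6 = 672  +  1/3 = 672.33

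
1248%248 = 8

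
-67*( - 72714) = 4871838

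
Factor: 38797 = 11^1 * 3527^1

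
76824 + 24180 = 101004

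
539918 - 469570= 70348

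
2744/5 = 2744/5 = 548.80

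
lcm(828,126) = 5796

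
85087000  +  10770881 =95857881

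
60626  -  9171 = 51455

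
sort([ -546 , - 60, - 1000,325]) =[ - 1000, - 546, - 60,325]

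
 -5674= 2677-8351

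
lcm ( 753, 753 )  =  753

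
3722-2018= 1704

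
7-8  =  - 1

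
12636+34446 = 47082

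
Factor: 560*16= 2^8*5^1*7^1=8960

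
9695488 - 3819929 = 5875559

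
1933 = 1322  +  611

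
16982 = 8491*2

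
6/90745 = 6/90745 = 0.00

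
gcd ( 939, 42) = 3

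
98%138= 98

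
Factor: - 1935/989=-3^2*5^1*23^( - 1)=- 45/23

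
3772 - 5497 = - 1725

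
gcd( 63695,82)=1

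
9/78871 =9/78871 = 0.00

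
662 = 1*662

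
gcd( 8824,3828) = 4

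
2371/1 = 2371=2371.00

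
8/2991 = 8/2991 = 0.00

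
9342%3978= 1386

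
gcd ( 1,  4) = 1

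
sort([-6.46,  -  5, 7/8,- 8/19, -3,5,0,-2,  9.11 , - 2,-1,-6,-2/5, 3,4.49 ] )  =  [ - 6.46,  -  6, - 5, - 3, - 2,  -  2, - 1, - 8/19, - 2/5,0, 7/8,3,4.49, 5, 9.11 ] 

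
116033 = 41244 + 74789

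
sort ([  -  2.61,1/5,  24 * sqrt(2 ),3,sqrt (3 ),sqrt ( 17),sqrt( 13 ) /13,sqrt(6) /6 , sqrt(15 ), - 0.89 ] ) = [ - 2.61, - 0.89, 1/5,sqrt(13 ) /13,sqrt ( 6) /6,sqrt( 3 ), 3, sqrt(15),sqrt(17 ), 24*sqrt(2 )] 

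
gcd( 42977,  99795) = 1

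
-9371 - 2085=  -11456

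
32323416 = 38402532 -6079116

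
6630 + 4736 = 11366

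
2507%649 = 560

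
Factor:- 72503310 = -2^1*3^1*5^1*11^1 * 219707^1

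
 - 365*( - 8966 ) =3272590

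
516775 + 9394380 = 9911155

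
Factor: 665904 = 2^4 * 3^1*13873^1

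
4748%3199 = 1549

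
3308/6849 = 3308/6849 = 0.48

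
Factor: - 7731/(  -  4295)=9/5 = 3^2*5^( - 1)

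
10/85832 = 5/42916 = 0.00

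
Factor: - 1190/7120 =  - 119/712  =  - 2^ (-3) * 7^1*17^1 * 89^( - 1 ) 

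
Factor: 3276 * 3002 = 9834552 = 2^3*3^2*7^1*13^1 * 19^1*79^1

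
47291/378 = 125  +  41/378 = 125.11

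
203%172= 31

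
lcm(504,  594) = 16632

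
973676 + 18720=992396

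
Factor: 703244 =2^2 * 175811^1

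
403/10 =403/10 =40.30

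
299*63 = 18837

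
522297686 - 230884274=291413412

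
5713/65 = 87 + 58/65 = 87.89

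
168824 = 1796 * 94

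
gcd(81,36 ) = 9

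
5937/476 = 5937/476 =12.47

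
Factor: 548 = 2^2*137^1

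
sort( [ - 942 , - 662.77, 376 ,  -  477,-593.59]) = [-942,  -  662.77,-593.59,-477,  376]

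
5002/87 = 5002/87 = 57.49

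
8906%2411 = 1673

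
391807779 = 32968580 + 358839199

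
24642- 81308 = -56666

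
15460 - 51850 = -36390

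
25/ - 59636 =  - 25/59636= - 0.00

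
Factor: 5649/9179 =3^1*7^1*67^( - 1)*137^( - 1 ) * 269^1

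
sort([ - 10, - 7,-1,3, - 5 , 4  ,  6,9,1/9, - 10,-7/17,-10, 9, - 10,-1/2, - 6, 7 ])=[ - 10, - 10 ,  -  10, -10, - 7, - 6, -5, - 1,  -  1/2,-7/17,1/9,3,4, 6,7,9 , 9] 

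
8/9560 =1/1195=0.00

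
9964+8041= 18005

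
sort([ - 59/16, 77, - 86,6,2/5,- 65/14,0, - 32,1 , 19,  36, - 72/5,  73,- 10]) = [-86, - 32 ,  -  72/5,-10, - 65/14, - 59/16,0, 2/5,1,6,19,36,73,77]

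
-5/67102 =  - 5/67102 = - 0.00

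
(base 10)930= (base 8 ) 1642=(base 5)12210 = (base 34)RC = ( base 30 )110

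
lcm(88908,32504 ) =3022872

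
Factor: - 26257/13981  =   - 7^1*11^1*41^( - 1 ) = - 77/41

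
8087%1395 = 1112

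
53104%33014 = 20090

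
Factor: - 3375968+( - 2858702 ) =-6234670 = - 2^1* 5^1*13^1  *  199^1*241^1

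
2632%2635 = 2632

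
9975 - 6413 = 3562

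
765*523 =400095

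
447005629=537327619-90321990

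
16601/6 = 2766+5/6= 2766.83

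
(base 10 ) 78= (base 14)58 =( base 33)2C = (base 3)2220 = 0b1001110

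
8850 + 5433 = 14283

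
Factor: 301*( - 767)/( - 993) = 230867/993 = 3^( - 1)*7^1*13^1*43^1*59^1*331^( - 1) 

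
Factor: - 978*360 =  - 2^4*3^3*5^1*163^1 = -  352080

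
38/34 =19/17 =1.12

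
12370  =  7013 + 5357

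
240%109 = 22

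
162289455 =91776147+70513308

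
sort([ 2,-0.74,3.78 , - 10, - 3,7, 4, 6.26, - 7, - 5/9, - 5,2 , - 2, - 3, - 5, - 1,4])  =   [-10,- 7, - 5,-5,  -  3, - 3, - 2,-1, - 0.74, - 5/9, 2,2,  3.78,4,  4,6.26, 7]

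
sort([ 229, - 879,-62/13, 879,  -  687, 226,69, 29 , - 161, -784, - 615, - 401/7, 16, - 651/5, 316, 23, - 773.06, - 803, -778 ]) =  [ - 879, - 803, - 784, - 778, - 773.06, - 687, - 615,-161, - 651/5,  -  401/7,-62/13,16, 23, 29, 69,226,229, 316, 879] 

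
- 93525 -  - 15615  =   - 77910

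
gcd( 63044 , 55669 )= 1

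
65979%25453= 15073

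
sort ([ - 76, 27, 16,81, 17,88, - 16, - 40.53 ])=[ - 76,-40.53,-16, 16, 17, 27, 81, 88 ]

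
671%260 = 151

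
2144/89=2144/89 = 24.09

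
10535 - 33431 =  -  22896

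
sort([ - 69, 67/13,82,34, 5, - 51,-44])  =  [ - 69, - 51, - 44,5, 67/13,34,82]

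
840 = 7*120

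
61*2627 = 160247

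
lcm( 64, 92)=1472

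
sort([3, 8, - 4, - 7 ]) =[-7, - 4,3, 8]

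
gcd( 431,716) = 1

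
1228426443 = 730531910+497894533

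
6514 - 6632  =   - 118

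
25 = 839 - 814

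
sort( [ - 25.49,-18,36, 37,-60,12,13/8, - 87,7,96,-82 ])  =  [ - 87, - 82,-60, - 25.49 ,-18,13/8,7, 12, 36,37,96]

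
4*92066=368264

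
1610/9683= 70/421 = 0.17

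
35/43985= 7/8797 = 0.00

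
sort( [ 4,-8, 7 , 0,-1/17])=[-8, - 1/17,0,4, 7]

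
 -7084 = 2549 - 9633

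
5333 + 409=5742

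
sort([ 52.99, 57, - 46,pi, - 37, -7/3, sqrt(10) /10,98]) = [ - 46, - 37, - 7/3,sqrt(10) /10 , pi,52.99,  57,98] 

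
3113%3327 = 3113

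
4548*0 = 0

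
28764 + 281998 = 310762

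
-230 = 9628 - 9858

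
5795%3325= 2470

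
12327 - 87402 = - 75075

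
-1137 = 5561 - 6698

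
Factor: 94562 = 2^1*13^1 * 3637^1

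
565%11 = 4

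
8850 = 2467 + 6383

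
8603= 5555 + 3048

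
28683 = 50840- 22157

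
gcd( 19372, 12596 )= 4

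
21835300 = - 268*( - 81475 )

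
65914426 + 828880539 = 894794965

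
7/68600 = 1/9800 = 0.00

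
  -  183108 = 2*( - 91554 )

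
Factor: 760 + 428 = 2^2 * 3^3 * 11^1= 1188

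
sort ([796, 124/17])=[124/17,796]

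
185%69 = 47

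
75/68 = 75/68 = 1.10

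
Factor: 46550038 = 2^1*19^1*619^1*1979^1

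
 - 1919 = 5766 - 7685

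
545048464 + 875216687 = 1420265151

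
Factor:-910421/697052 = - 2^( - 2 )*174263^(  -  1 )*910421^1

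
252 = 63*4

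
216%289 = 216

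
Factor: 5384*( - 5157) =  -2^3*3^3*191^1*673^1=- 27765288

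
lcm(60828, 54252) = 2007324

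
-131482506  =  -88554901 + -42927605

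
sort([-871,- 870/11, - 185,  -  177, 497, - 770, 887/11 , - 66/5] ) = [  -  871,-770, - 185,-177, - 870/11, - 66/5,887/11, 497 ]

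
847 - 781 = 66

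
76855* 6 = 461130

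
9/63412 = 9/63412 = 0.00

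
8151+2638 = 10789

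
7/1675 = 7/1675 = 0.00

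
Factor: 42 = 2^1*3^1*7^1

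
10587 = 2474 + 8113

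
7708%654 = 514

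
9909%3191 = 336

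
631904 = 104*6076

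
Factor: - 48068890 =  - 2^1*5^1 * 149^1 * 32261^1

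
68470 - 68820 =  - 350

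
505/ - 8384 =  - 505/8384 = - 0.06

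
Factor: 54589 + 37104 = 7^1*13099^1 = 91693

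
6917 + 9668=16585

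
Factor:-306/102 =-3^1 = - 3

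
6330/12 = 1055/2 =527.50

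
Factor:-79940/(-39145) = 15988/7829 = 2^2*7^1*571^1*7829^( - 1 )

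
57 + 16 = 73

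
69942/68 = 1028 + 19/34 = 1028.56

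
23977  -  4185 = 19792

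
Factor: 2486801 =2486801^1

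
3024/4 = 756=756.00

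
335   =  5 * 67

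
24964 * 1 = 24964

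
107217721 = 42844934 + 64372787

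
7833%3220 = 1393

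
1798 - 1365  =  433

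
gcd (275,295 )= 5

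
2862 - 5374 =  - 2512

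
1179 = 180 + 999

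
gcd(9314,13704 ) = 2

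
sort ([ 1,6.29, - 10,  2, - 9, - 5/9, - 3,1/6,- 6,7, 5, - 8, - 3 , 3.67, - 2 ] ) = [- 10, - 9,  -  8,-6, - 3, - 3, - 2,- 5/9, 1/6,1,  2, 3.67, 5, 6.29 , 7]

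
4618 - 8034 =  - 3416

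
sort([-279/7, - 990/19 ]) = [ - 990/19, - 279/7 ]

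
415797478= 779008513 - 363211035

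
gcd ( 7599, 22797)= 7599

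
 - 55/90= - 11/18 = - 0.61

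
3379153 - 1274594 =2104559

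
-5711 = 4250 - 9961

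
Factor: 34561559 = 31^1 * 317^1*3517^1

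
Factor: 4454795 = 5^1*59^1*15101^1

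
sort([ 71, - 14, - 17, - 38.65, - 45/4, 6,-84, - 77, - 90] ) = [ - 90 , - 84 , - 77, - 38.65, - 17, - 14, - 45/4,  6, 71 ]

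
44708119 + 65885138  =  110593257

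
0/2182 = 0   =  0.00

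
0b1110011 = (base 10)115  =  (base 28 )43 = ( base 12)97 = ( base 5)430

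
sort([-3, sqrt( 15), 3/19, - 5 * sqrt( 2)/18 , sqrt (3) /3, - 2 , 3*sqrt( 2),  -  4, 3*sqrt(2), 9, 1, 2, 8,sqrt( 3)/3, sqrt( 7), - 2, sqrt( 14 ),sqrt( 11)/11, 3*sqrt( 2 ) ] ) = [ - 4, - 3, - 2, -2 , - 5*sqrt( 2 ) /18,3/19, sqrt( 11) /11,sqrt( 3)/3, sqrt(3) /3, 1, 2,sqrt(7 ),sqrt( 14 ), sqrt( 15),3 *sqrt (2 ), 3*sqrt( 2), 3*sqrt ( 2), 8, 9]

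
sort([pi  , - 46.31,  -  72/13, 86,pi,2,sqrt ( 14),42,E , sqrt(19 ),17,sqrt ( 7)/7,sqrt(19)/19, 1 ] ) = [-46.31, - 72/13,  sqrt( 19 ) /19,sqrt( 7 ) /7,1,2, E, pi, pi,sqrt(14),sqrt( 19 ),17,42, 86]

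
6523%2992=539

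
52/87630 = 26/43815 = 0.00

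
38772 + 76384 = 115156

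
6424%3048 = 328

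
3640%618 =550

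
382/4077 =382/4077 = 0.09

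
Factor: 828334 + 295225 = 61^1*113^1*163^1 = 1123559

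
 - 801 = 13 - 814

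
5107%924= 487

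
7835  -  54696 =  - 46861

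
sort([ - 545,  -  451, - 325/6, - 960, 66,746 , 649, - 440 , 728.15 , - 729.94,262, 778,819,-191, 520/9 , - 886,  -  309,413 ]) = [ - 960, -886, - 729.94,-545,-451,- 440, - 309,-191, - 325/6,520/9,66, 262,413,649,728.15,746 , 778,819]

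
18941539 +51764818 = 70706357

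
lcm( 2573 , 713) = 59179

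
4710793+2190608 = 6901401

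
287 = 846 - 559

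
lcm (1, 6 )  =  6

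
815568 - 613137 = 202431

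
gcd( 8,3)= 1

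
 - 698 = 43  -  741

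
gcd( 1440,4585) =5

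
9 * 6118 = 55062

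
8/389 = 8/389 = 0.02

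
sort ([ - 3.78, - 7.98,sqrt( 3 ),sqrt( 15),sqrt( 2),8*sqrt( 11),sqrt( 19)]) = [ - 7.98,  -  3.78,sqrt(2),sqrt( 3),sqrt( 15),  sqrt( 19),8* sqrt( 11)] 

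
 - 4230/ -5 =846/1 =846.00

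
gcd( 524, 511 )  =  1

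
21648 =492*44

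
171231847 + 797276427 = 968508274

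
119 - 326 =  - 207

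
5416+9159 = 14575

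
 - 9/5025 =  - 1 + 1672/1675 = -0.00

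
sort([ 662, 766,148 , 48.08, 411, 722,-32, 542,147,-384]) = [ - 384, - 32, 48.08, 147,148,411, 542,  662, 722, 766]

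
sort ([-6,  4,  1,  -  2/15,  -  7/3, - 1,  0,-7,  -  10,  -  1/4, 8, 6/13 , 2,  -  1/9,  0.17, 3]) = [ -10, - 7, - 6, - 7/3, - 1, - 1/4,  -  2/15, - 1/9,0 , 0.17,  6/13,1,2,  3, 4, 8 ]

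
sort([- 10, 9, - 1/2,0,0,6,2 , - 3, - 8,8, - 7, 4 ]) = [-10, - 8, - 7,  -  3, - 1/2, 0,0, 2,4,6,8, 9] 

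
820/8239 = 820/8239 = 0.10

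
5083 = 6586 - 1503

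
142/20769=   142/20769 = 0.01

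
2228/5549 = 2228/5549 = 0.40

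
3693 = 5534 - 1841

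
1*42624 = 42624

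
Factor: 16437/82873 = 3^1*7^ ( - 1) * 5479^1*11839^( - 1 ) 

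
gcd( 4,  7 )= 1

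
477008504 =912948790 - 435940286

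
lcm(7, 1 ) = 7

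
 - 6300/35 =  - 180=- 180.00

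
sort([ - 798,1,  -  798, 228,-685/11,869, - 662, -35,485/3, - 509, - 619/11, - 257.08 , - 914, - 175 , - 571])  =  [ - 914, - 798,-798, - 662,- 571, - 509, - 257.08, - 175, - 685/11, - 619/11,  -  35,1,485/3, 228,869 ]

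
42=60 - 18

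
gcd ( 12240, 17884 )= 68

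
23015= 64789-41774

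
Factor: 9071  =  47^1*193^1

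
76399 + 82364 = 158763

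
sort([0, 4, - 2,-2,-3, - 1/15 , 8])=[ -3 ,-2,  -  2, - 1/15 , 0 , 4,8]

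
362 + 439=801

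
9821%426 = 23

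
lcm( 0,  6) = 0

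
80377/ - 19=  - 80377/19 = - 4230.37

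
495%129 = 108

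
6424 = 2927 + 3497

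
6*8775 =52650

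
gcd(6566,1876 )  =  938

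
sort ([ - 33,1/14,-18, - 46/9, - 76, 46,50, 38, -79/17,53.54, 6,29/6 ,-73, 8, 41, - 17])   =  [- 76, - 73, - 33, - 18,-17, - 46/9,-79/17,1/14, 29/6,  6,8, 38,  41,46, 50, 53.54] 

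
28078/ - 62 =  - 453 + 4/31 =- 452.87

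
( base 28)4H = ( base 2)10000001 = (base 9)153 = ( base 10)129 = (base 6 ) 333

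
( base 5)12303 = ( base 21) 238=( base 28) 161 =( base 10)953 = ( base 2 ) 1110111001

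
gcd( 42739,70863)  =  79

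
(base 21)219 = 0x390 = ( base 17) 32b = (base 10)912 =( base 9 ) 1223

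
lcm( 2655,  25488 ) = 127440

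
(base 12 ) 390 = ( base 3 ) 202000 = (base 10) 540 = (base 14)2A8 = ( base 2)1000011100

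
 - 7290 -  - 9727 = 2437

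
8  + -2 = 6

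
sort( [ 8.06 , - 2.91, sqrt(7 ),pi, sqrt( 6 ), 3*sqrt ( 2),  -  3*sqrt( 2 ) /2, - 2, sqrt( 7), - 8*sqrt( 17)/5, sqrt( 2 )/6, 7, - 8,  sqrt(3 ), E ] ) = [-8, - 8*sqrt( 17)/5, - 2.91, - 3*sqrt( 2 ) /2,  -  2 , sqrt( 2 )/6,sqrt( 3 ),sqrt( 6), sqrt( 7),sqrt(  7 ), E, pi, 3*  sqrt( 2), 7, 8.06 ] 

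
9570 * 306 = 2928420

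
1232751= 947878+284873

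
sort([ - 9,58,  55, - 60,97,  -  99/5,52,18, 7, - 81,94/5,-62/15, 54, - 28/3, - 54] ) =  [ - 81, - 60, - 54 , -99/5, - 28/3,-9, - 62/15, 7,18,94/5,52,54,55,58, 97]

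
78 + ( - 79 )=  -1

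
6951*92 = 639492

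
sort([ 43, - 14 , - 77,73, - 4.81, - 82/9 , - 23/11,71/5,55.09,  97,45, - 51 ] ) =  [ - 77,  -  51,  -  14, - 82/9, - 4.81,-23/11,71/5,43,45, 55.09,  73,97]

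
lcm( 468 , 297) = 15444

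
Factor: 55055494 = 2^1 * 13^1*181^1 *11699^1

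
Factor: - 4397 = -4397^1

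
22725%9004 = 4717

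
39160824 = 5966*6564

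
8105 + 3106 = 11211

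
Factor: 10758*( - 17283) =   -  2^1*3^2*7^1*11^1*163^1*823^1 =- 185930514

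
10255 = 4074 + 6181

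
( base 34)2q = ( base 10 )94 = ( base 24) 3M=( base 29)37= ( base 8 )136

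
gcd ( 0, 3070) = 3070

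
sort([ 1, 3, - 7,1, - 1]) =[ - 7, - 1,1,1,3]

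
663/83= 7  +  82/83 = 7.99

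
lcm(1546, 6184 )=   6184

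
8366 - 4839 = 3527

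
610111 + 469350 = 1079461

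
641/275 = 2  +  91/275 = 2.33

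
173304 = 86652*2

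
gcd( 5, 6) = 1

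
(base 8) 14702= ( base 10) 6594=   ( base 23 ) cag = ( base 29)7OB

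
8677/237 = 36 + 145/237 = 36.61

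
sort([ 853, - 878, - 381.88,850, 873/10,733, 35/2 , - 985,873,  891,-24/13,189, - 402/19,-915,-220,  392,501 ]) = [-985, - 915,-878 ,-381.88, - 220, - 402/19, - 24/13,  35/2, 873/10,189 , 392, 501, 733,850 , 853,  873,  891]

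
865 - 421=444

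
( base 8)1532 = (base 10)858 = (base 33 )Q0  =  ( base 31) rl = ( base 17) 2G8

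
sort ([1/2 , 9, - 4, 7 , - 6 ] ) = [ - 6, - 4, 1/2, 7, 9] 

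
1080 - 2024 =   -  944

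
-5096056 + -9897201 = -14993257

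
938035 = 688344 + 249691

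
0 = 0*9522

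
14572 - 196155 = -181583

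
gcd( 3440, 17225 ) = 5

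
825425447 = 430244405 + 395181042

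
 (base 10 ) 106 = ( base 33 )37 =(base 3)10221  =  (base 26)42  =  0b1101010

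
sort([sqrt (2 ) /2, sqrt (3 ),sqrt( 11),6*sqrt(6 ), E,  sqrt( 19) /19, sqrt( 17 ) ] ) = [ sqrt( 19 ) /19 , sqrt(2 )/2,sqrt(3 ), E, sqrt( 11),sqrt( 17 ), 6*sqrt( 6 )]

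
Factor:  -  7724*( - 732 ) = 2^4*3^1  *61^1 * 1931^1 = 5653968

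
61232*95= 5817040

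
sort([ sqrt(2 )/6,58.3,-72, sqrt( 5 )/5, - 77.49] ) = [ - 77.49 , - 72,  sqrt(2)/6,  sqrt(5)/5,  58.3 ] 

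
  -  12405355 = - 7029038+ - 5376317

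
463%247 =216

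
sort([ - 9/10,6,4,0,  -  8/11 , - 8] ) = [ - 8 ,-9/10, - 8/11,0, 4,6]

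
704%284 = 136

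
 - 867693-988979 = -1856672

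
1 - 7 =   -  6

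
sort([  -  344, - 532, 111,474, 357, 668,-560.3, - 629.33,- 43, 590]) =[ - 629.33,  -  560.3 , - 532 , - 344, - 43,111,357, 474,590,  668]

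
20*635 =12700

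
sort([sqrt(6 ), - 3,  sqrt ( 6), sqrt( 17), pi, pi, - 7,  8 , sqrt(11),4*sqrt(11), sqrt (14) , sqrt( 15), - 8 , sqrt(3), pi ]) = [ - 8,-7, - 3, sqrt(3),  sqrt( 6) , sqrt(6),pi, pi , pi,sqrt ( 11), sqrt( 14), sqrt ( 15),sqrt( 17), 8, 4*sqrt ( 11)]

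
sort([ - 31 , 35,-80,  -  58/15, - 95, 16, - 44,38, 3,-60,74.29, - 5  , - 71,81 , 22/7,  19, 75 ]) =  [  -  95, - 80,-71, - 60, - 44,- 31, - 5,  -  58/15  ,  3, 22/7, 16, 19, 35,38,  74.29, 75 , 81]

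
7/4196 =7/4196 = 0.00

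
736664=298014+438650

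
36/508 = 9/127 = 0.07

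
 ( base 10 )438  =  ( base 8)666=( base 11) 369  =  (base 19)141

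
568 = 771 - 203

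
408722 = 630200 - 221478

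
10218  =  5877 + 4341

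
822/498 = 137/83 = 1.65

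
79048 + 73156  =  152204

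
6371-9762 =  -3391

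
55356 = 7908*7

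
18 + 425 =443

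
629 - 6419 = - 5790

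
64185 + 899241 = 963426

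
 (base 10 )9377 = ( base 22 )j85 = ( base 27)cn8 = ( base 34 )83R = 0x24a1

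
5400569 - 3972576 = 1427993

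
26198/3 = 26198/3 = 8732.67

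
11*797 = 8767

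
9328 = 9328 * 1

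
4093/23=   4093/23 = 177.96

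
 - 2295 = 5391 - 7686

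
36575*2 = 73150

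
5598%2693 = 212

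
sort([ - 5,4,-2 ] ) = [ - 5, - 2,4 ] 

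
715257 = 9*79473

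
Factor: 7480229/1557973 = 1557973^ (-1)*7480229^1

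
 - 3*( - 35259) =105777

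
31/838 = 31/838 = 0.04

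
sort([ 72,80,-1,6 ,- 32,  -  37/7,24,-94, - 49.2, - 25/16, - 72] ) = [-94,-72,-49.2,  -  32,  -  37/7,-25/16, - 1, 6, 24, 72, 80 ] 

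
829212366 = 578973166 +250239200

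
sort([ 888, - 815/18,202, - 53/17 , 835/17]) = [ -815/18,-53/17, 835/17, 202,888] 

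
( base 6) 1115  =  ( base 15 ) 128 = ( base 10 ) 263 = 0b100000111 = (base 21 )cb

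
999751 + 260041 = 1259792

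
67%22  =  1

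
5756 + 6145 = 11901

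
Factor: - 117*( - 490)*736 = 42194880 =2^6*3^2*5^1*7^2  *13^1*23^1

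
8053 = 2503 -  - 5550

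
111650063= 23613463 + 88036600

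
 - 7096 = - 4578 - 2518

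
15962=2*7981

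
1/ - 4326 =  - 1+ 4325/4326 = - 0.00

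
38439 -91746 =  - 53307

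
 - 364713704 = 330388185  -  695101889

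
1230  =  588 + 642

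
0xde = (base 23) 9f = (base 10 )222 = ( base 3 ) 22020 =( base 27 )86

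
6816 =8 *852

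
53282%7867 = 6080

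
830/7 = 830/7  =  118.57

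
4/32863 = 4/32863 = 0.00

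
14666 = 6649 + 8017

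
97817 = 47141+50676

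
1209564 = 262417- -947147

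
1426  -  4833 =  - 3407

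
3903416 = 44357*88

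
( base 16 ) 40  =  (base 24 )2g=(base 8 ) 100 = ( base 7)121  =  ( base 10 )64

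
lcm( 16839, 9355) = 84195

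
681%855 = 681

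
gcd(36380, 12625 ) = 5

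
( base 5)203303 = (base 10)6703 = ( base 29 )7S4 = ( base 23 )CFA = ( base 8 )15057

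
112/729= 112/729 = 0.15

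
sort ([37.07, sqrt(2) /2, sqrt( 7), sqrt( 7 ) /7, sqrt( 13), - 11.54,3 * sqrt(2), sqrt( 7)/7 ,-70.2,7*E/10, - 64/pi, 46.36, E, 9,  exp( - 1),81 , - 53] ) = [ - 70.2, - 53, - 64/pi, - 11.54,exp( - 1), sqrt( 7) /7, sqrt(7)/7,sqrt( 2 ) /2, 7 * E/10, sqrt( 7 ), E, sqrt(13 ),3*sqrt(2),  9, 37.07, 46.36, 81 ] 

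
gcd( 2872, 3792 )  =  8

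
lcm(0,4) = 0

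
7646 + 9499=17145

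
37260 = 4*9315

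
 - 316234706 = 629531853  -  945766559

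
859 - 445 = 414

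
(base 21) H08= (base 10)7505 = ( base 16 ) 1D51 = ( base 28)9G1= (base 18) 152H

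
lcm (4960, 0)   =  0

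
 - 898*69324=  - 62252952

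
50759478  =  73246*693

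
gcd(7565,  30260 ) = 7565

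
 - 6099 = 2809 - 8908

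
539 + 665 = 1204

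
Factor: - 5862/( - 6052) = 2931/3026 = 2^( - 1 ) * 3^1*17^( - 1)*89^( - 1 )*977^1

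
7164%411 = 177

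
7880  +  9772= 17652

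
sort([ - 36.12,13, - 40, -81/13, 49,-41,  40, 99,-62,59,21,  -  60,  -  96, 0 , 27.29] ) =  [-96,-62,  -  60,-41,-40,  -  36.12,-81/13,  0,13,21,27.29 , 40,  49, 59,99]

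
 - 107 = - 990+883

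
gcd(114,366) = 6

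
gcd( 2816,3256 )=88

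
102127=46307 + 55820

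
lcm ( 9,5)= 45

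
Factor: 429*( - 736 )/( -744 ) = 13156/31= 2^2*11^1*13^1 * 23^1*31^(- 1)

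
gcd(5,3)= 1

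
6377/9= 6377/9 = 708.56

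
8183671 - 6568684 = 1614987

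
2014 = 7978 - 5964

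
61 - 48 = 13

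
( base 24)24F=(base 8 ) 2357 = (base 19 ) 399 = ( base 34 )135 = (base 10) 1263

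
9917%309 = 29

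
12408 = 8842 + 3566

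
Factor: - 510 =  - 2^1*3^1*5^1*17^1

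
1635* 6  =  9810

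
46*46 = 2116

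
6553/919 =7 + 120/919  =  7.13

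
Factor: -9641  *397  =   - 31^1*311^1*397^1=-3827477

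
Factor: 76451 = 89^1*859^1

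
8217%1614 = 147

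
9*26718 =240462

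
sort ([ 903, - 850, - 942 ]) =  [-942, - 850, 903]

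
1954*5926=11579404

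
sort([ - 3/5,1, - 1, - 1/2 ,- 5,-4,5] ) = [ - 5, - 4,-1, - 3/5,-1/2  ,  1,5] 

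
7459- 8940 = -1481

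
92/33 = 2+26/33 = 2.79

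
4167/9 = 463  =  463.00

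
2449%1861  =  588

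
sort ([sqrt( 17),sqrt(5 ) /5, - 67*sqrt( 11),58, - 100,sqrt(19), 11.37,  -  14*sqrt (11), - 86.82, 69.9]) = [ - 67*sqrt( 11 ), - 100 ,  -  86.82,  -  14*sqrt( 11),sqrt( 5 )/5, sqrt( 17 ),sqrt(19),11.37 , 58,69.9 ] 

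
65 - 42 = 23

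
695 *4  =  2780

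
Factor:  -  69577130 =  - 2^1*5^1*7^1*97^1*10247^1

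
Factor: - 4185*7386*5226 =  - 2^2*3^5*5^1*13^1*31^1 * 67^1*1231^1=- 161537802660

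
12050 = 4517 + 7533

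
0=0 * 47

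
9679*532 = 5149228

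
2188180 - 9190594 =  - 7002414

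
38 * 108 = 4104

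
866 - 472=394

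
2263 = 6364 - 4101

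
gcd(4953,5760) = 3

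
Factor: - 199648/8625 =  - 2^5*3^( - 1 )*5^( - 3) *17^1*23^( -1)*367^1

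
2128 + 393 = 2521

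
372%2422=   372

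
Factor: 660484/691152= 883/924 =2^( - 2 )* 3^ ( - 1)*7^(-1) * 11^ ( - 1)*883^1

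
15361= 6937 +8424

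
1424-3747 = -2323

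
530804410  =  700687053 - 169882643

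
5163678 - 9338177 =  - 4174499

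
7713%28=13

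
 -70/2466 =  - 1+1198/1233=- 0.03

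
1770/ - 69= - 590/23=- 25.65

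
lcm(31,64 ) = 1984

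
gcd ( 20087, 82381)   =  1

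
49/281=49/281 = 0.17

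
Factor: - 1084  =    -  2^2 * 271^1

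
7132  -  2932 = 4200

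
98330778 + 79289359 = 177620137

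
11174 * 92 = 1028008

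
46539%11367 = 1071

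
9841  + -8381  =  1460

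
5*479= 2395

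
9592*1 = 9592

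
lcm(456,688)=39216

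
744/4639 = 744/4639 = 0.16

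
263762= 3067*86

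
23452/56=5863/14 = 418.79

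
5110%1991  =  1128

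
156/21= 7 + 3/7 = 7.43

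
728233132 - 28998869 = 699234263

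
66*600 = 39600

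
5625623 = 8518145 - 2892522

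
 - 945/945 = -1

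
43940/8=10985/2 = 5492.50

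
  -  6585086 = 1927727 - 8512813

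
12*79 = 948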